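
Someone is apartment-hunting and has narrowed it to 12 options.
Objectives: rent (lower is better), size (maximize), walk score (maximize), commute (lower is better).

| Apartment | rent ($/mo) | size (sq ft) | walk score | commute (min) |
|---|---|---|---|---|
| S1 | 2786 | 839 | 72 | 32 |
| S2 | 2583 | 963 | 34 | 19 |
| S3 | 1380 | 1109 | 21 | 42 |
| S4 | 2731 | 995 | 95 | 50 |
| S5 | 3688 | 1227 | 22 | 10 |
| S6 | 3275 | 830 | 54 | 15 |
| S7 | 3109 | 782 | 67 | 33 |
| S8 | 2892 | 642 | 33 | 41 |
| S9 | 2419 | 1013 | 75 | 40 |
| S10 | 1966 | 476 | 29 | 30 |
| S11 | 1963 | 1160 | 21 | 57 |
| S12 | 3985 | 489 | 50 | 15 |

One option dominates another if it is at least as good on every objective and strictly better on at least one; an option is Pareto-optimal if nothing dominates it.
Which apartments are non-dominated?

S1, S2, S3, S4, S5, S6, S9, S10, S11

S1: not dominated.
S2: not dominated.
S3: not dominated (best rent).
S4: not dominated (best walk score).
S5: not dominated (best size).
S6: not dominated.
S7: dominated by S1 (rent 2786≤3109, size 839≥782, walk score 72≥67, commute 32≤33).
S8: dominated by S1 (rent 2786≤2892, size 839≥642, walk score 72≥33, commute 32≤41).
S9: not dominated.
S10: not dominated.
S11: not dominated.
S12: dominated by S6 (rent 3275≤3985, size 830≥489, walk score 54≥50, commute 15≤15).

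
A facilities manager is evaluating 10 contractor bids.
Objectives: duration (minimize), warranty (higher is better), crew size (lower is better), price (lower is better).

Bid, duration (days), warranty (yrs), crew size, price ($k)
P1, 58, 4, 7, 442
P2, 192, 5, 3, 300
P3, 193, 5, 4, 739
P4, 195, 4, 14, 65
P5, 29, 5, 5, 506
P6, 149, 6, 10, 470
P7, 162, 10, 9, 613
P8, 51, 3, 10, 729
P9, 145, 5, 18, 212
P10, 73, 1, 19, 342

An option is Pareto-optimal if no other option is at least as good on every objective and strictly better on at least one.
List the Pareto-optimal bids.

P1: not dominated.
P2: not dominated (best crew size).
P3: dominated by P2 (duration 192≤193, warranty 5≥5, crew size 3≤4, price 300≤739).
P4: not dominated (best price).
P5: not dominated (best duration).
P6: not dominated.
P7: not dominated (best warranty).
P8: dominated by P5 (duration 29≤51, warranty 5≥3, crew size 5≤10, price 506≤729).
P9: not dominated.
P10: not dominated.

P1, P2, P4, P5, P6, P7, P9, P10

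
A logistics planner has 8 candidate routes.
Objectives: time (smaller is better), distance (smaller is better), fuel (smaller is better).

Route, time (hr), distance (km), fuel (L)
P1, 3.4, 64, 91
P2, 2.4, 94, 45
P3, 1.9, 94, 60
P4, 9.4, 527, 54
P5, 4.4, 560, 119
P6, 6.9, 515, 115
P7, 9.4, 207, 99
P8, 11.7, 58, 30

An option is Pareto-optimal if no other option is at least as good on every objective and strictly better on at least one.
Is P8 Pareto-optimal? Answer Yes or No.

P1: worse on distance (64 vs 58).
P2: worse on distance (94 vs 58).
P3: worse on distance (94 vs 58).
P4: worse on distance (527 vs 58).
P5: worse on distance (560 vs 58).
P6: worse on distance (515 vs 58).
P7: worse on distance (207 vs 58).
No option is at least as good as P8 on every objective and strictly better on one.

Yes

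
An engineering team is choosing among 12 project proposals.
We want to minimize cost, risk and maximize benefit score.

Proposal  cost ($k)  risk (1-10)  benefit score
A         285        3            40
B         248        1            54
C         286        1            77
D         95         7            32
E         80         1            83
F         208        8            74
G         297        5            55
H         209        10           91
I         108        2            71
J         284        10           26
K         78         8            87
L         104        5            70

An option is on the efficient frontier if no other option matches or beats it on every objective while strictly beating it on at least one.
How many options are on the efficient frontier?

3

A: dominated by B (cost 248≤285, risk 1≤3, benefit score 54≥40).
B: dominated by E (cost 80≤248, risk 1≤1, benefit score 83≥54).
C: dominated by E (cost 80≤286, risk 1≤1, benefit score 83≥77).
D: dominated by E (cost 80≤95, risk 1≤7, benefit score 83≥32).
E: not dominated.
F: dominated by E (cost 80≤208, risk 1≤8, benefit score 83≥74).
G: dominated by C (cost 286≤297, risk 1≤5, benefit score 77≥55).
H: not dominated (best benefit score).
I: dominated by E (cost 80≤108, risk 1≤2, benefit score 83≥71).
J: dominated by B (cost 248≤284, risk 1≤10, benefit score 54≥26).
K: not dominated (best cost).
L: dominated by E (cost 80≤104, risk 1≤5, benefit score 83≥70).
Pareto-optimal: E, H, K → 3.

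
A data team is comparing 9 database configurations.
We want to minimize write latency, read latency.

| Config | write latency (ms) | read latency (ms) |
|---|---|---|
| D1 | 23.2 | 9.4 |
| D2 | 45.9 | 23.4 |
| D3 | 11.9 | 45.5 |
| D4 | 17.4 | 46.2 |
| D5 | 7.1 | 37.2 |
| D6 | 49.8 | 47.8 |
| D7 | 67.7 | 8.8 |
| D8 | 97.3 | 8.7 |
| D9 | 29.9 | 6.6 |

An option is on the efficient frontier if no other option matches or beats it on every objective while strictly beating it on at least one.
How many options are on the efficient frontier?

D1: not dominated.
D2: dominated by D1 (write latency 23.2≤45.9, read latency 9.4≤23.4).
D3: dominated by D5 (write latency 7.1≤11.9, read latency 37.2≤45.5).
D4: dominated by D3 (write latency 11.9≤17.4, read latency 45.5≤46.2).
D5: not dominated (best write latency).
D6: dominated by D1 (write latency 23.2≤49.8, read latency 9.4≤47.8).
D7: dominated by D9 (write latency 29.9≤67.7, read latency 6.6≤8.8).
D8: dominated by D9 (write latency 29.9≤97.3, read latency 6.6≤8.7).
D9: not dominated (best read latency).
Pareto-optimal: D1, D5, D9 → 3.

3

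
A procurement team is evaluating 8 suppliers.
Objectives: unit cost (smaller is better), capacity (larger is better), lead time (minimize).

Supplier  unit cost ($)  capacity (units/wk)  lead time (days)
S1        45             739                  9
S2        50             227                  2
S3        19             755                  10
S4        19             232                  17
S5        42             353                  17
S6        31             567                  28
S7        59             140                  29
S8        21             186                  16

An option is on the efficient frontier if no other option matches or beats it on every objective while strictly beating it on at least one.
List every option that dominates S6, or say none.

S3

S3: unit cost 19≤31, capacity 755≥567, lead time 10≤28 — dominates S6.
Others (S1, S2, S4, S5, S7, S8) are each worse than S6 on at least one objective.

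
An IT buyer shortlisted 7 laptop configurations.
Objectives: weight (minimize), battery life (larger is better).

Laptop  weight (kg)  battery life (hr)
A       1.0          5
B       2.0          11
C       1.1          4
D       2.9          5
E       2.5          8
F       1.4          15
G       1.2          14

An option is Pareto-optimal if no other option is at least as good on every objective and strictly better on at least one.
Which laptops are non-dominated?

A, F, G

A: not dominated (best weight).
B: dominated by F (weight 1.4≤2.0, battery life 15≥11).
C: dominated by A (weight 1.0≤1.1, battery life 5≥4).
D: dominated by A (weight 1.0≤2.9, battery life 5≥5).
E: dominated by B (weight 2.0≤2.5, battery life 11≥8).
F: not dominated (best battery life).
G: not dominated.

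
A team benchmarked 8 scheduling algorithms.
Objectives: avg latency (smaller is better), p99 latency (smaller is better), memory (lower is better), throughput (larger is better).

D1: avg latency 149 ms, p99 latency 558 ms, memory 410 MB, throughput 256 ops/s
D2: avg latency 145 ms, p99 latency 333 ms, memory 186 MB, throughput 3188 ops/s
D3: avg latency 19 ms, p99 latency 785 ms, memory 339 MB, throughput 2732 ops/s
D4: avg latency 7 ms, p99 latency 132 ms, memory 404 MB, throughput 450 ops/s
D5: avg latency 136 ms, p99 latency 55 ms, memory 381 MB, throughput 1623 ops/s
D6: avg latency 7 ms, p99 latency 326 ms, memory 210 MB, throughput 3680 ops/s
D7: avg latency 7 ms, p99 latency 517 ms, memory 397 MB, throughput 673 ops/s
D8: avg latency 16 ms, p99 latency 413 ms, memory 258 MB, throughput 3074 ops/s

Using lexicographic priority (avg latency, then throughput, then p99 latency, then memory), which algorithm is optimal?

D6

First minimize avg latency: best is 7, kept {D4, D6, D7}.
Then maximize throughput: best is 3680, kept {D6}.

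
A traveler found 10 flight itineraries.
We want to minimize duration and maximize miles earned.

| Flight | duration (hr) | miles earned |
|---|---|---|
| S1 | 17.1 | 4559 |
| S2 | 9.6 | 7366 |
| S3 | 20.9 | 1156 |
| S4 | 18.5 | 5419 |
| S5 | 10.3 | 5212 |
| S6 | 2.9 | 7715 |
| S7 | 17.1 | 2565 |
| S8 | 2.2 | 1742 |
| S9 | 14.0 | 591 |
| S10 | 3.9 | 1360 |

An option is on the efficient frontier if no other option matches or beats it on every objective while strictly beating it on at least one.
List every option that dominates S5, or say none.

S2, S6

S2: duration 9.6≤10.3, miles earned 7366≥5212 — dominates S5.
S6: duration 2.9≤10.3, miles earned 7715≥5212 — dominates S5.
Others (S1, S3, S4, S7, S8, S9, S10) are each worse than S5 on at least one objective.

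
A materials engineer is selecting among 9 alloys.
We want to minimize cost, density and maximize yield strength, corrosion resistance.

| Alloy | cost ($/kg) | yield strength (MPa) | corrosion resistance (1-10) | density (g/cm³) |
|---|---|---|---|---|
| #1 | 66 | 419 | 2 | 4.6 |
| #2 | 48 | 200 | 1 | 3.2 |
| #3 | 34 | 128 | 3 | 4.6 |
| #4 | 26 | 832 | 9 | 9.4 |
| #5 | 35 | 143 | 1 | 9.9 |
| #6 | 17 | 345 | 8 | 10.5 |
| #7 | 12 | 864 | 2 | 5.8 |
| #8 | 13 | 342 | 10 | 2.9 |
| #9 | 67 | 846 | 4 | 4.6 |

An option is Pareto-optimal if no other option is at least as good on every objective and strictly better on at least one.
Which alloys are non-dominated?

#1: not dominated.
#2: dominated by #8 (cost 13≤48, yield strength 342≥200, corrosion resistance 10≥1, density 2.9≤3.2).
#3: dominated by #8 (cost 13≤34, yield strength 342≥128, corrosion resistance 10≥3, density 2.9≤4.6).
#4: not dominated.
#5: dominated by #4 (cost 26≤35, yield strength 832≥143, corrosion resistance 9≥1, density 9.4≤9.9).
#6: not dominated.
#7: not dominated (best cost).
#8: not dominated (best corrosion resistance).
#9: not dominated.

#1, #4, #6, #7, #8, #9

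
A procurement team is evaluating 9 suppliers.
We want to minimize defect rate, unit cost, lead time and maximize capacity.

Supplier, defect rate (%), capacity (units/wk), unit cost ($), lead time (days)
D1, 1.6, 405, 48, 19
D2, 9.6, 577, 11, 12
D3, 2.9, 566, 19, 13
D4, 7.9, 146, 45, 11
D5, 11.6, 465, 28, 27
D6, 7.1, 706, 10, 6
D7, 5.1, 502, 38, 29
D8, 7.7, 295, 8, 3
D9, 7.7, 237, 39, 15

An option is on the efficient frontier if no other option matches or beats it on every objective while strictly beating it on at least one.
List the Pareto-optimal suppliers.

D1: not dominated (best defect rate).
D2: dominated by D6 (defect rate 7.1≤9.6, capacity 706≥577, unit cost 10≤11, lead time 6≤12).
D3: not dominated.
D4: dominated by D6 (defect rate 7.1≤7.9, capacity 706≥146, unit cost 10≤45, lead time 6≤11).
D5: dominated by D2 (defect rate 9.6≤11.6, capacity 577≥465, unit cost 11≤28, lead time 12≤27).
D6: not dominated (best capacity).
D7: dominated by D3 (defect rate 2.9≤5.1, capacity 566≥502, unit cost 19≤38, lead time 13≤29).
D8: not dominated (best unit cost).
D9: dominated by D3 (defect rate 2.9≤7.7, capacity 566≥237, unit cost 19≤39, lead time 13≤15).

D1, D3, D6, D8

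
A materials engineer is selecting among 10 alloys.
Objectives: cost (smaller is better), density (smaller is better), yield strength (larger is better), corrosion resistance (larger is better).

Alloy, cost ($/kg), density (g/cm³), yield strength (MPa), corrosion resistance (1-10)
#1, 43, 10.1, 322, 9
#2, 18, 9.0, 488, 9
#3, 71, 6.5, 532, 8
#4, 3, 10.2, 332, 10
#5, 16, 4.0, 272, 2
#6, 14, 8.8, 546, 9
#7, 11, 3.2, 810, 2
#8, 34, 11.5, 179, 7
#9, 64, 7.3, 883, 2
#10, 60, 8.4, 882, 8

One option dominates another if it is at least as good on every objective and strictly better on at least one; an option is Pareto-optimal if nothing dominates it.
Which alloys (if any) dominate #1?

#2, #6

#2: cost 18≤43, density 9.0≤10.1, yield strength 488≥322, corrosion resistance 9≥9 — dominates #1.
#6: cost 14≤43, density 8.8≤10.1, yield strength 546≥322, corrosion resistance 9≥9 — dominates #1.
Others (#3, #4, #5, #7, #8, #9, #10) are each worse than #1 on at least one objective.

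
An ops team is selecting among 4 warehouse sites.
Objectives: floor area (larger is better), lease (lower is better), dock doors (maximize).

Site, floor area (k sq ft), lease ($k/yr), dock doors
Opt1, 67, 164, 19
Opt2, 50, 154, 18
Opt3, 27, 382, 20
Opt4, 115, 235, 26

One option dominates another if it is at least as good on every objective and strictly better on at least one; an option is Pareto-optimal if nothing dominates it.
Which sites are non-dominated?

Opt1: not dominated.
Opt2: not dominated (best lease).
Opt3: dominated by Opt4 (floor area 115≥27, lease 235≤382, dock doors 26≥20).
Opt4: not dominated (best floor area).

Opt1, Opt2, Opt4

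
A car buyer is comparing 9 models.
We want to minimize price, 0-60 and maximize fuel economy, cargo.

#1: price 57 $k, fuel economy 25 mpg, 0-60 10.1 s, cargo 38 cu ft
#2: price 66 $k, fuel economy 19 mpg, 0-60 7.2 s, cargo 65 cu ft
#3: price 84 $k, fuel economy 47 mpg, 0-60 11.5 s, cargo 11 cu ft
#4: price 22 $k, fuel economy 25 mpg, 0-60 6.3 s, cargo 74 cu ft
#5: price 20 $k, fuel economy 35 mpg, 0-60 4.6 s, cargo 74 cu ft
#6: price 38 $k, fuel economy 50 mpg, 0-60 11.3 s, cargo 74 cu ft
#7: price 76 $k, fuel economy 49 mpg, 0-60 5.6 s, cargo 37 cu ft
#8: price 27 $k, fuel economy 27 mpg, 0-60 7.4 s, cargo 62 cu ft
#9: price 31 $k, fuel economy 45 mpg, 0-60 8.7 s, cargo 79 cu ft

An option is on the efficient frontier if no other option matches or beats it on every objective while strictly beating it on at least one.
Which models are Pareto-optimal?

#5, #6, #7, #9

#1: dominated by #4 (price 22≤57, fuel economy 25≥25, 0-60 6.3≤10.1, cargo 74≥38).
#2: dominated by #4 (price 22≤66, fuel economy 25≥19, 0-60 6.3≤7.2, cargo 74≥65).
#3: dominated by #6 (price 38≤84, fuel economy 50≥47, 0-60 11.3≤11.5, cargo 74≥11).
#4: dominated by #5 (price 20≤22, fuel economy 35≥25, 0-60 4.6≤6.3, cargo 74≥74).
#5: not dominated (best price).
#6: not dominated (best fuel economy).
#7: not dominated.
#8: dominated by #5 (price 20≤27, fuel economy 35≥27, 0-60 4.6≤7.4, cargo 74≥62).
#9: not dominated (best cargo).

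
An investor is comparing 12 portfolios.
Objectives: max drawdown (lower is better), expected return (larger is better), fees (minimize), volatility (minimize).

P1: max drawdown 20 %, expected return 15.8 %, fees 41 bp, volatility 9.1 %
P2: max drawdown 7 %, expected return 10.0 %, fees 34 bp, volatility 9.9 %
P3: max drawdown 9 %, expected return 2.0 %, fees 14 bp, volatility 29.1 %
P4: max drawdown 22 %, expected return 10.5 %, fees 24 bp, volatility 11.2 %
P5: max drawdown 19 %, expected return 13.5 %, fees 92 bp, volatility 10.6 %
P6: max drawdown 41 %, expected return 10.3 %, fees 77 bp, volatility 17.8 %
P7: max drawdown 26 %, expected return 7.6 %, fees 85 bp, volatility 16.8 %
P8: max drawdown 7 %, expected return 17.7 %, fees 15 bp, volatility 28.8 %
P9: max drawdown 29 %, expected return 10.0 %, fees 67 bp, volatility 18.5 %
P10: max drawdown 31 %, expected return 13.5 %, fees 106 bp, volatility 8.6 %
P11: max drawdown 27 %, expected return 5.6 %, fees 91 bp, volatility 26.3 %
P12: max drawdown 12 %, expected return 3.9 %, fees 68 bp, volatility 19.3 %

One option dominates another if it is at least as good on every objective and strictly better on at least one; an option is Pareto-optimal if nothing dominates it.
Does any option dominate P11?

P1 vs P11: max drawdown 20≤27, expected return 15.8≥5.6, fees 41≤91, volatility 9.1≤26.3 — P1 is at least as good on every objective and strictly better on at least one, so P1 dominates P11.

Yes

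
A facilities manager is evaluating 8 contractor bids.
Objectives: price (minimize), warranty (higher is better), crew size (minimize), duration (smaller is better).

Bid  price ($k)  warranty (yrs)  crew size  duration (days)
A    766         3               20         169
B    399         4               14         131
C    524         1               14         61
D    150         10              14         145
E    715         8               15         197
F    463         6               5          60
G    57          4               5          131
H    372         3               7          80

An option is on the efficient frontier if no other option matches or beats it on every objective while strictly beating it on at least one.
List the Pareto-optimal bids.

A: dominated by B (price 399≤766, warranty 4≥3, crew size 14≤20, duration 131≤169).
B: dominated by G (price 57≤399, warranty 4≥4, crew size 5≤14, duration 131≤131).
C: dominated by F (price 463≤524, warranty 6≥1, crew size 5≤14, duration 60≤61).
D: not dominated (best warranty).
E: dominated by D (price 150≤715, warranty 10≥8, crew size 14≤15, duration 145≤197).
F: not dominated (best duration).
G: not dominated (best price).
H: not dominated.

D, F, G, H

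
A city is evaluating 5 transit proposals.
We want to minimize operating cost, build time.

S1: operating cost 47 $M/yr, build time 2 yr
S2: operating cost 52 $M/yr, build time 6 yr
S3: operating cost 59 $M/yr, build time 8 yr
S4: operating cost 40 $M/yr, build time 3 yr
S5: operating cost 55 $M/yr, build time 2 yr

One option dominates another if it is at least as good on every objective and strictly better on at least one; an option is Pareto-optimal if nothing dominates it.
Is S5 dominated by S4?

No

S4 vs S5: S4 is worse on build time (3 vs 2), so it does not dominate S5.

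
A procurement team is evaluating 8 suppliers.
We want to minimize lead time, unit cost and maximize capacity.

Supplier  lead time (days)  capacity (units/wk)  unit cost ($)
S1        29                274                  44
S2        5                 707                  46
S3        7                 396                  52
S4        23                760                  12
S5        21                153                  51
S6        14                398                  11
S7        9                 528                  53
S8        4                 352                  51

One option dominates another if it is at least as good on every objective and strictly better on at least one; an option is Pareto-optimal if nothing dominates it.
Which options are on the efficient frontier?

S1: dominated by S4 (lead time 23≤29, capacity 760≥274, unit cost 12≤44).
S2: not dominated.
S3: dominated by S2 (lead time 5≤7, capacity 707≥396, unit cost 46≤52).
S4: not dominated (best capacity).
S5: dominated by S2 (lead time 5≤21, capacity 707≥153, unit cost 46≤51).
S6: not dominated (best unit cost).
S7: dominated by S2 (lead time 5≤9, capacity 707≥528, unit cost 46≤53).
S8: not dominated (best lead time).

S2, S4, S6, S8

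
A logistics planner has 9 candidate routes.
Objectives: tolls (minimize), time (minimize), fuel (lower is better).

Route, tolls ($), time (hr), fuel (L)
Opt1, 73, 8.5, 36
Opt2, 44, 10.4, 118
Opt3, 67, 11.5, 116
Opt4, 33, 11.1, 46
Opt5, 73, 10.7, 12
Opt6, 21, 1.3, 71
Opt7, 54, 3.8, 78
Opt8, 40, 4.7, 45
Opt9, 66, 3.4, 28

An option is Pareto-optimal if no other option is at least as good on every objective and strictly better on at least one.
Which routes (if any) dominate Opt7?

Opt6: tolls 21≤54, time 1.3≤3.8, fuel 71≤78 — dominates Opt7.
Others (Opt1, Opt2, Opt3, Opt4, Opt5, Opt8, Opt9) are each worse than Opt7 on at least one objective.

Opt6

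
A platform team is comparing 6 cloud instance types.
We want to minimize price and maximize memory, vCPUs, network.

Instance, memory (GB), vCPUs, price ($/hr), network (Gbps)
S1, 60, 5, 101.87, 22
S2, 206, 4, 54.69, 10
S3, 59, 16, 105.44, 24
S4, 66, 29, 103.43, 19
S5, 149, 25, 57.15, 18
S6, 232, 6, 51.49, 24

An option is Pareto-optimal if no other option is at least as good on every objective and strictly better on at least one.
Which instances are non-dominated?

S3, S4, S5, S6

S1: dominated by S6 (memory 232≥60, vCPUs 6≥5, price 51.49≤101.87, network 24≥22).
S2: dominated by S6 (memory 232≥206, vCPUs 6≥4, price 51.49≤54.69, network 24≥10).
S3: not dominated.
S4: not dominated (best vCPUs).
S5: not dominated.
S6: not dominated (best memory).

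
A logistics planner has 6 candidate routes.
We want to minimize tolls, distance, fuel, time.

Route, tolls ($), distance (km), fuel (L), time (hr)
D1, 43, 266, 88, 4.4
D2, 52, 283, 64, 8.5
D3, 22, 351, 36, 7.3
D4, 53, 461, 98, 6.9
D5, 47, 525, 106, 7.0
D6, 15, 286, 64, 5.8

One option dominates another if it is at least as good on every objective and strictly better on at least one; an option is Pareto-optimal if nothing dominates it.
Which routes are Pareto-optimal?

D1: not dominated (best distance).
D2: not dominated.
D3: not dominated (best fuel).
D4: dominated by D1 (tolls 43≤53, distance 266≤461, fuel 88≤98, time 4.4≤6.9).
D5: dominated by D1 (tolls 43≤47, distance 266≤525, fuel 88≤106, time 4.4≤7.0).
D6: not dominated (best tolls).

D1, D2, D3, D6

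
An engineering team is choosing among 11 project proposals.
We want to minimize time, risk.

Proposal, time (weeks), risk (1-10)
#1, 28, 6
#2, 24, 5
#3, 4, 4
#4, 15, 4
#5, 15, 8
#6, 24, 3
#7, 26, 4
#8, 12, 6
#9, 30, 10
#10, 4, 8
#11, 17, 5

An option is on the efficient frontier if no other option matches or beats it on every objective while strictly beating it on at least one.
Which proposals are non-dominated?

#1: dominated by #2 (time 24≤28, risk 5≤6).
#2: dominated by #3 (time 4≤24, risk 4≤5).
#3: not dominated.
#4: dominated by #3 (time 4≤15, risk 4≤4).
#5: dominated by #3 (time 4≤15, risk 4≤8).
#6: not dominated (best risk).
#7: dominated by #3 (time 4≤26, risk 4≤4).
#8: dominated by #3 (time 4≤12, risk 4≤6).
#9: dominated by #1 (time 28≤30, risk 6≤10).
#10: dominated by #3 (time 4≤4, risk 4≤8).
#11: dominated by #3 (time 4≤17, risk 4≤5).

#3, #6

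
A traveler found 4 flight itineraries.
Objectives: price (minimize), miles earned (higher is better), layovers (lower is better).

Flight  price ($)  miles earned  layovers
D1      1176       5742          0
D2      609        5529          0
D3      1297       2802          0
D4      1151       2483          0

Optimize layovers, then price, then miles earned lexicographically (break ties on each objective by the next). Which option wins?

D2

First minimize layovers: best is 0, kept {D1, D2, D3, D4}.
Then minimize price: best is 609, kept {D2}.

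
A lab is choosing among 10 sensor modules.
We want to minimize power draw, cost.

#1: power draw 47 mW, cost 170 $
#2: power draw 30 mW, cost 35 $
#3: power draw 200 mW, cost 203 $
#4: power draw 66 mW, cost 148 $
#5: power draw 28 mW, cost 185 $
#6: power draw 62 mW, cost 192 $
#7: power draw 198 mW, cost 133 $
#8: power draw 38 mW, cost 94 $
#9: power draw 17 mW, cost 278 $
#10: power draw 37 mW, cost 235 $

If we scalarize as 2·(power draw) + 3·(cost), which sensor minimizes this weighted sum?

#1: 2·47 + 3·170 = 604
#2: 2·30 + 3·35 = 165
#3: 2·200 + 3·203 = 1009
#4: 2·66 + 3·148 = 576
#5: 2·28 + 3·185 = 611
#6: 2·62 + 3·192 = 700
#7: 2·198 + 3·133 = 795
#8: 2·38 + 3·94 = 358
#9: 2·17 + 3·278 = 868
#10: 2·37 + 3·235 = 779
Lowest: #2 at 165.

#2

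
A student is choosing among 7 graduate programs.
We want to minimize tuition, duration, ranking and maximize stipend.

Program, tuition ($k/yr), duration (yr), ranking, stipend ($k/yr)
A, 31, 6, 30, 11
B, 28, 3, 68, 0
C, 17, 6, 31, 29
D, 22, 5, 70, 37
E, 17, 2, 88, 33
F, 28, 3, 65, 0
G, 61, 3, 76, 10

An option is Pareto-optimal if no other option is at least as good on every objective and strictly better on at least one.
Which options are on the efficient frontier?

A, C, D, E, F, G

A: not dominated (best ranking).
B: dominated by F (tuition 28≤28, duration 3≤3, ranking 65≤68, stipend 0≥0).
C: not dominated.
D: not dominated (best stipend).
E: not dominated (best duration).
F: not dominated.
G: not dominated.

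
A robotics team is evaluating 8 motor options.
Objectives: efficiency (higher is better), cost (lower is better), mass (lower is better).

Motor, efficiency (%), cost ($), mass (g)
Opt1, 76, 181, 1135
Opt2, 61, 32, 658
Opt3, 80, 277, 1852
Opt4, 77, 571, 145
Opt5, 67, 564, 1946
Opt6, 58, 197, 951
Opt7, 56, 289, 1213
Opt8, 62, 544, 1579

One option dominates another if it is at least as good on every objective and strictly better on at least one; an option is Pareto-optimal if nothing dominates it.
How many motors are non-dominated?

4

Opt1: not dominated.
Opt2: not dominated (best cost).
Opt3: not dominated (best efficiency).
Opt4: not dominated (best mass).
Opt5: dominated by Opt1 (efficiency 76≥67, cost 181≤564, mass 1135≤1946).
Opt6: dominated by Opt2 (efficiency 61≥58, cost 32≤197, mass 658≤951).
Opt7: dominated by Opt1 (efficiency 76≥56, cost 181≤289, mass 1135≤1213).
Opt8: dominated by Opt1 (efficiency 76≥62, cost 181≤544, mass 1135≤1579).
Pareto-optimal: Opt1, Opt2, Opt3, Opt4 → 4.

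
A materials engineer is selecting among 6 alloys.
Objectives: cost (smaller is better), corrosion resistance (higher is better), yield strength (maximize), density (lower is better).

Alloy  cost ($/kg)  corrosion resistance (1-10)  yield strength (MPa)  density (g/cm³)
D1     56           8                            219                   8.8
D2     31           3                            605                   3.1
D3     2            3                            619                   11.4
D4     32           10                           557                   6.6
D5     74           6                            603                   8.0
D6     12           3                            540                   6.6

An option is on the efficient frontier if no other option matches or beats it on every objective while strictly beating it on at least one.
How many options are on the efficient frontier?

D1: dominated by D4 (cost 32≤56, corrosion resistance 10≥8, yield strength 557≥219, density 6.6≤8.8).
D2: not dominated (best density).
D3: not dominated (best cost).
D4: not dominated (best corrosion resistance).
D5: not dominated.
D6: not dominated.
Pareto-optimal: D2, D3, D4, D5, D6 → 5.

5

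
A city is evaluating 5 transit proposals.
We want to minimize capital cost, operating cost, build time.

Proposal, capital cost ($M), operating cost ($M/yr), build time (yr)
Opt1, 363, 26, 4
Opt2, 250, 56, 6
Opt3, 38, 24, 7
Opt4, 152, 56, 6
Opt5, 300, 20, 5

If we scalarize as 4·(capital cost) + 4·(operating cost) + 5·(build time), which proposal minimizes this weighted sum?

Opt1: 4·363 + 4·26 + 5·4 = 1576
Opt2: 4·250 + 4·56 + 5·6 = 1254
Opt3: 4·38 + 4·24 + 5·7 = 283
Opt4: 4·152 + 4·56 + 5·6 = 862
Opt5: 4·300 + 4·20 + 5·5 = 1305
Lowest: Opt3 at 283.

Opt3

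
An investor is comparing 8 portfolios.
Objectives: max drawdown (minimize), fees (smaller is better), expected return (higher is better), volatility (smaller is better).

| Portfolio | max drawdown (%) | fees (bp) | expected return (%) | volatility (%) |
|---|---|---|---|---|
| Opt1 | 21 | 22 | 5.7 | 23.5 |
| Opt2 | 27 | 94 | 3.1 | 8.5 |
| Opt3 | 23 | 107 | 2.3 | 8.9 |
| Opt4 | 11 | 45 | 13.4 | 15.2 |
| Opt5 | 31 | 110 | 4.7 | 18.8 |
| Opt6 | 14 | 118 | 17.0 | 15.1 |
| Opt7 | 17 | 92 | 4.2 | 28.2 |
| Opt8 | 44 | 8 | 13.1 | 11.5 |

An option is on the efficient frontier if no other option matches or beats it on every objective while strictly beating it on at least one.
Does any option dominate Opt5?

Opt4 vs Opt5: max drawdown 11≤31, fees 45≤110, expected return 13.4≥4.7, volatility 15.2≤18.8 — Opt4 is at least as good on every objective and strictly better on at least one, so Opt4 dominates Opt5.

Yes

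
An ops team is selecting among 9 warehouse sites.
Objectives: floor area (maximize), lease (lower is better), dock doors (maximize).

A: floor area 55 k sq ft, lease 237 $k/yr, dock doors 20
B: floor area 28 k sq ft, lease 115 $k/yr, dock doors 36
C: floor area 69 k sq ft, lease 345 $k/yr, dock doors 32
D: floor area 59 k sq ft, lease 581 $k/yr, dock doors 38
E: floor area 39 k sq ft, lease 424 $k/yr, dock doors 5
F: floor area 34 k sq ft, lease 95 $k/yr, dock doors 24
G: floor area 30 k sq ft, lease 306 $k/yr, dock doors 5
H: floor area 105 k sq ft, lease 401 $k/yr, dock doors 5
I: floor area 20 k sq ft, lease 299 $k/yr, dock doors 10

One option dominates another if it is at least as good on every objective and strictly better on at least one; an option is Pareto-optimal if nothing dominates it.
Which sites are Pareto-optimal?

A: not dominated.
B: not dominated.
C: not dominated.
D: not dominated (best dock doors).
E: dominated by A (floor area 55≥39, lease 237≤424, dock doors 20≥5).
F: not dominated (best lease).
G: dominated by A (floor area 55≥30, lease 237≤306, dock doors 20≥5).
H: not dominated (best floor area).
I: dominated by A (floor area 55≥20, lease 237≤299, dock doors 20≥10).

A, B, C, D, F, H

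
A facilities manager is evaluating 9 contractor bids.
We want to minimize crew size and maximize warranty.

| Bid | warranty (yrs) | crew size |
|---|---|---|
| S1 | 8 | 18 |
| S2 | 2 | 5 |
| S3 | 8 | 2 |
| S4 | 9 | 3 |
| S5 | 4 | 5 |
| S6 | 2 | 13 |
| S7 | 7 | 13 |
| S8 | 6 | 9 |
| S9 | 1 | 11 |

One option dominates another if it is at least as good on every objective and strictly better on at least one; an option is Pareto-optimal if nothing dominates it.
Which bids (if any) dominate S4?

none

S1: worse on warranty (8 vs 9).
S2: worse on warranty (2 vs 9).
S3: worse on warranty (8 vs 9).
S5: worse on warranty (4 vs 9).
S6: worse on warranty (2 vs 9).
S7: worse on warranty (7 vs 9).
S8: worse on warranty (6 vs 9).
S9: worse on warranty (1 vs 9).
No option dominates S4.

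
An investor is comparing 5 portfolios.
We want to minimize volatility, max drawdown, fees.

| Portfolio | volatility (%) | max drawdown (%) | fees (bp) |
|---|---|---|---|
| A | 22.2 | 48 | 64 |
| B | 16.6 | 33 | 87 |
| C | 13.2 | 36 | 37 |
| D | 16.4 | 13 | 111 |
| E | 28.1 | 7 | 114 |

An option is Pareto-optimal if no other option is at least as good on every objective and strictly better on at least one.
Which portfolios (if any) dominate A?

C: volatility 13.2≤22.2, max drawdown 36≤48, fees 37≤64 — dominates A.
Others (B, D, E) are each worse than A on at least one objective.

C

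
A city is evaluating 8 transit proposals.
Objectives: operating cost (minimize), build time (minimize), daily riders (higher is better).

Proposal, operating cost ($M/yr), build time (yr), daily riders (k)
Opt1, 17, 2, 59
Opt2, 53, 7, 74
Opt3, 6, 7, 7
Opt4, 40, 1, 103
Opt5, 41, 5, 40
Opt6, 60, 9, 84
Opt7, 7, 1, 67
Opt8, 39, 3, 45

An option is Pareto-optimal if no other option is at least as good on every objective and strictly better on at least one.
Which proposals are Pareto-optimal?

Opt1: dominated by Opt7 (operating cost 7≤17, build time 1≤2, daily riders 67≥59).
Opt2: dominated by Opt4 (operating cost 40≤53, build time 1≤7, daily riders 103≥74).
Opt3: not dominated (best operating cost).
Opt4: not dominated (best daily riders).
Opt5: dominated by Opt1 (operating cost 17≤41, build time 2≤5, daily riders 59≥40).
Opt6: dominated by Opt4 (operating cost 40≤60, build time 1≤9, daily riders 103≥84).
Opt7: not dominated.
Opt8: dominated by Opt1 (operating cost 17≤39, build time 2≤3, daily riders 59≥45).

Opt3, Opt4, Opt7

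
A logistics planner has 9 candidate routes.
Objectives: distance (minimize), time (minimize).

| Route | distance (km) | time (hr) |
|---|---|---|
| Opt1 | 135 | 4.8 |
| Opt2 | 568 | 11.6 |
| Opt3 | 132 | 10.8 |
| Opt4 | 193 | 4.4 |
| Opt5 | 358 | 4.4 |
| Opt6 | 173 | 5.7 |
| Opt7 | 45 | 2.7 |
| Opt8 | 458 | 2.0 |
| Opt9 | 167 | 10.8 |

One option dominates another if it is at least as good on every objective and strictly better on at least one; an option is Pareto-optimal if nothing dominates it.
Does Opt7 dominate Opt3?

Opt7 vs Opt3: distance 45≤132, time 2.7≤10.8 — Opt7 is at least as good on every objective with at least one strict improvement.

Yes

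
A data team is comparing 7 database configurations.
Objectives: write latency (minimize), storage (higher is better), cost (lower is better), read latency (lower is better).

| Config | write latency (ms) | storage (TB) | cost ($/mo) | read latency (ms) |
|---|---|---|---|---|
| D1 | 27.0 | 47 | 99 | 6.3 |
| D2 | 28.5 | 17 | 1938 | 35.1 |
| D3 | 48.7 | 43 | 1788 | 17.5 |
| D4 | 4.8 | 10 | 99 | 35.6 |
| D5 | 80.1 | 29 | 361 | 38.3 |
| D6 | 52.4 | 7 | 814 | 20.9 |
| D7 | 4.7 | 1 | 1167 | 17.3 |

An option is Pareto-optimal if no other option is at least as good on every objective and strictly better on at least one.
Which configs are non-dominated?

D1: not dominated (best storage).
D2: dominated by D1 (write latency 27.0≤28.5, storage 47≥17, cost 99≤1938, read latency 6.3≤35.1).
D3: dominated by D1 (write latency 27.0≤48.7, storage 47≥43, cost 99≤1788, read latency 6.3≤17.5).
D4: not dominated.
D5: dominated by D1 (write latency 27.0≤80.1, storage 47≥29, cost 99≤361, read latency 6.3≤38.3).
D6: dominated by D1 (write latency 27.0≤52.4, storage 47≥7, cost 99≤814, read latency 6.3≤20.9).
D7: not dominated (best write latency).

D1, D4, D7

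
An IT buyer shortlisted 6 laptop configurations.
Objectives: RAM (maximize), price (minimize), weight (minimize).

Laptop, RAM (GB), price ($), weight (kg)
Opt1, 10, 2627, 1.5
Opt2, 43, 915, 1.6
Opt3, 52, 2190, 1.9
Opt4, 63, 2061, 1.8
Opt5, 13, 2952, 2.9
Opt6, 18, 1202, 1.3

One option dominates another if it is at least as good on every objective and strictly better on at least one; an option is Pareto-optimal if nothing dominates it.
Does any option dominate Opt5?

Opt2 vs Opt5: RAM 43≥13, price 915≤2952, weight 1.6≤2.9 — Opt2 is at least as good on every objective and strictly better on at least one, so Opt2 dominates Opt5.

Yes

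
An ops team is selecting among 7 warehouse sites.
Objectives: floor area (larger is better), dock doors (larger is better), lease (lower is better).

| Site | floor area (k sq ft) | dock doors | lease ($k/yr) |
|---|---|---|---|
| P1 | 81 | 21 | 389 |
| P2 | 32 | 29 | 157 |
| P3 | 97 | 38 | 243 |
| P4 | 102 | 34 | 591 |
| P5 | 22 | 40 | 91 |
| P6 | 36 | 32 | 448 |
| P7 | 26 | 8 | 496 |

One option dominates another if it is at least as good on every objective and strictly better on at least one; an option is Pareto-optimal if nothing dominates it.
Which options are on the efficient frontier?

P1: dominated by P3 (floor area 97≥81, dock doors 38≥21, lease 243≤389).
P2: not dominated.
P3: not dominated.
P4: not dominated (best floor area).
P5: not dominated (best dock doors).
P6: dominated by P3 (floor area 97≥36, dock doors 38≥32, lease 243≤448).
P7: dominated by P1 (floor area 81≥26, dock doors 21≥8, lease 389≤496).

P2, P3, P4, P5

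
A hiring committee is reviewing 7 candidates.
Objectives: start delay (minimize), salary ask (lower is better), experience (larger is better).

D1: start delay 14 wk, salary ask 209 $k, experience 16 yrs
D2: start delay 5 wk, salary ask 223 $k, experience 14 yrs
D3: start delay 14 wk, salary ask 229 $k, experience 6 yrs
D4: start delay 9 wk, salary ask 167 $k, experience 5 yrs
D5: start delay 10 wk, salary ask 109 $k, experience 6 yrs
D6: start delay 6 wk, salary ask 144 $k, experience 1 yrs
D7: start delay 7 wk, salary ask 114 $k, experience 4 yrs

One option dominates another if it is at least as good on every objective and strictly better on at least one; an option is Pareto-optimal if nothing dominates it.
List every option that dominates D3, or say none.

D1: start delay 14≤14, salary ask 209≤229, experience 16≥6 — dominates D3.
D2: start delay 5≤14, salary ask 223≤229, experience 14≥6 — dominates D3.
D5: start delay 10≤14, salary ask 109≤229, experience 6≥6 — dominates D3.
Others (D4, D6, D7) are each worse than D3 on at least one objective.

D1, D2, D5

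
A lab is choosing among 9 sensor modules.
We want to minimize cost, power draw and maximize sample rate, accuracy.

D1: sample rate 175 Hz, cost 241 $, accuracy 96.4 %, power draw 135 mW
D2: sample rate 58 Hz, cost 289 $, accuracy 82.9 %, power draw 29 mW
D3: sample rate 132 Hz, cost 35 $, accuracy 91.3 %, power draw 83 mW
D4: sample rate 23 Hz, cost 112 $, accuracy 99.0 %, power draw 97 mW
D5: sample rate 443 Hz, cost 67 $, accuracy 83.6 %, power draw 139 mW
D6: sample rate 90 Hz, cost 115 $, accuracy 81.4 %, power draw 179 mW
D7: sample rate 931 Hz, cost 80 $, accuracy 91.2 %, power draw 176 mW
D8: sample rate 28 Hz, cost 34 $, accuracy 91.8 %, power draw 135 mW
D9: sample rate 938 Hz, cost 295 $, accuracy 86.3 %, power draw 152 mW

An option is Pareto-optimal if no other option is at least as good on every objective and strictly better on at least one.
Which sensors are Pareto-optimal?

D1: not dominated.
D2: not dominated (best power draw).
D3: not dominated.
D4: not dominated (best accuracy).
D5: not dominated.
D6: dominated by D3 (sample rate 132≥90, cost 35≤115, accuracy 91.3≥81.4, power draw 83≤179).
D7: not dominated.
D8: not dominated (best cost).
D9: not dominated (best sample rate).

D1, D2, D3, D4, D5, D7, D8, D9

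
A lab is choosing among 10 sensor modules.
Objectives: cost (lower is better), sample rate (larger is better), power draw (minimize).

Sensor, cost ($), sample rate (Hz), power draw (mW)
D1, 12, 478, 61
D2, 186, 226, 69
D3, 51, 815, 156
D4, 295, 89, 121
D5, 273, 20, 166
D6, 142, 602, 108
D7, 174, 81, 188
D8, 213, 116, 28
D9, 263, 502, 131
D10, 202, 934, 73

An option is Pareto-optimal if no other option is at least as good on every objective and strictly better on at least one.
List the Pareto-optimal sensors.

D1, D3, D6, D8, D10

D1: not dominated (best cost).
D2: dominated by D1 (cost 12≤186, sample rate 478≥226, power draw 61≤69).
D3: not dominated.
D4: dominated by D1 (cost 12≤295, sample rate 478≥89, power draw 61≤121).
D5: dominated by D1 (cost 12≤273, sample rate 478≥20, power draw 61≤166).
D6: not dominated.
D7: dominated by D1 (cost 12≤174, sample rate 478≥81, power draw 61≤188).
D8: not dominated (best power draw).
D9: dominated by D6 (cost 142≤263, sample rate 602≥502, power draw 108≤131).
D10: not dominated (best sample rate).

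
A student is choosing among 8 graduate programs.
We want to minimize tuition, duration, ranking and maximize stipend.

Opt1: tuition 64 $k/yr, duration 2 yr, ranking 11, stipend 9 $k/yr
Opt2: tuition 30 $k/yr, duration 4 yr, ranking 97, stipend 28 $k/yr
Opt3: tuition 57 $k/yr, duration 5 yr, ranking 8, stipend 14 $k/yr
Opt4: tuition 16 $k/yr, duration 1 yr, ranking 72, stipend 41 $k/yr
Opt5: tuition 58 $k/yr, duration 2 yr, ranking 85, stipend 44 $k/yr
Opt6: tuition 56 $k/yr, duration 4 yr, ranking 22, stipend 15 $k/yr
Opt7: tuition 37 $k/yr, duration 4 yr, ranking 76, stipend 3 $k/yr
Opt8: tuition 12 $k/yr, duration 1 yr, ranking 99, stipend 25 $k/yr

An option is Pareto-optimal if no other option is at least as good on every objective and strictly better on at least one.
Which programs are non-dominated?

Opt1, Opt3, Opt4, Opt5, Opt6, Opt8

Opt1: not dominated.
Opt2: dominated by Opt4 (tuition 16≤30, duration 1≤4, ranking 72≤97, stipend 41≥28).
Opt3: not dominated (best ranking).
Opt4: not dominated.
Opt5: not dominated (best stipend).
Opt6: not dominated.
Opt7: dominated by Opt4 (tuition 16≤37, duration 1≤4, ranking 72≤76, stipend 41≥3).
Opt8: not dominated (best tuition).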